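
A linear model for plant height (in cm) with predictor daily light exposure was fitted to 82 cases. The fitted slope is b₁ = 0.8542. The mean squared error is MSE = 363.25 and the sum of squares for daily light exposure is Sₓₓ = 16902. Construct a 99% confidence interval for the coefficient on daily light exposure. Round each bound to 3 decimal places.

SE(b₁) = √(MSE/Sₓₓ) = √(363.25/16902) = 0.1466.
df = n − 2 = 80.
t* = t_{0.005, 80} = 2.638691.
Margin = t* × SE = 2.638691 × 0.1466 = 0.38683.
CI: 0.8542 ± 0.38683 → (0.467, 1.241).
With 99% confidence, each one-unit increase in daily light exposure is associated with a change of between 0.467 and 1.241 cm in plant height.

(0.467, 1.241)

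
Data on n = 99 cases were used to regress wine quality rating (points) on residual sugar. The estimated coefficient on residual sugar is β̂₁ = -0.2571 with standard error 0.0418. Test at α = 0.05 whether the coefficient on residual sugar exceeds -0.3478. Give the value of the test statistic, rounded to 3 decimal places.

t = 2.170

H₀: β₁ = -0.3478 vs H₁: β₁ > -0.3478.
t = (β̂₁ − β₁⁰)/SE = (-0.2571 − (-0.3478)) / 0.0418 = 2.170.
df = n − 2 = 99 − 2 = 97.
One-sided p ≈ 0.0162, which is < 0.05, so reject H₀.
There is evidence that the true slope on residual sugar exceeds -0.3478 points per unit.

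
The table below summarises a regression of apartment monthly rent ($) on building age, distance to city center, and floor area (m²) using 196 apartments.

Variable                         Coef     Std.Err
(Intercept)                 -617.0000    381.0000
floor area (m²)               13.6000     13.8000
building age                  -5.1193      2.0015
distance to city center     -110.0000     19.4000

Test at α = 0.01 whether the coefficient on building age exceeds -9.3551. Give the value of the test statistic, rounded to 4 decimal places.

Read off: b = -5.1193, SE = 2.0015 for building age.
H₀: β₁ = -9.3551 vs H₁: β₁ > -9.3551.
t = (-5.1193 − (-9.3551)) / 2.0015 = 2.1163.
df = n − k − 1 = 196 − 3 − 1 = 192.
One-sided p ≈ 0.0178, which is ≥ 0.01, so fail to reject H₀.
The data do not give significant evidence that the true slope on building age exceeds -9.3551 $ per unit, holding the other predictors fixed.

t = 2.1163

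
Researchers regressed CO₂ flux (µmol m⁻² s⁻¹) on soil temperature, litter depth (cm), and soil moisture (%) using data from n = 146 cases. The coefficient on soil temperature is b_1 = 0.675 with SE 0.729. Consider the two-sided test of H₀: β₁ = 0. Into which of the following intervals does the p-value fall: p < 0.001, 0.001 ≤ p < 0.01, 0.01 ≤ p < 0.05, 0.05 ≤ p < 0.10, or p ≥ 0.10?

t = 0.675 / 0.729 = 0.926.
df = n − k − 1 = 146 − 3 − 1 = 142.
Two-sided p = 2·P(T_{142} > |t|) ≈ 0.3561.
So p ≥ 0.10.

p ≥ 0.10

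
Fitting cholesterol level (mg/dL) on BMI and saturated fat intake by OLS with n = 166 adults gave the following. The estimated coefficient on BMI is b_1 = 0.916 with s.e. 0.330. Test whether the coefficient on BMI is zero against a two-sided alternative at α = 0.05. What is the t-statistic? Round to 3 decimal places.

H₀: β₁ = 0 vs H₁: β₁ ≠ 0.
t = (b_1 − β₁⁰)/SE = 0.916 / 0.330 = 2.776.
df = n − k − 1 = 166 − 2 − 1 = 163.
Two-sided p ≈ 0.0062, which is < 0.05, so reject H₀.
There is evidence that BMI is associated with cholesterol level, holding the other predictors fixed.

t = 2.776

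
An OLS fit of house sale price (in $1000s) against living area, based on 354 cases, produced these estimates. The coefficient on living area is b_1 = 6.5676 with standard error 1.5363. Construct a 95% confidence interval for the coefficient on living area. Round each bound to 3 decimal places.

df = n − 2 = 354 − 2 = 352.
t* = t_{0.025, 352} = 1.966726.
Margin = t* × SE = 1.966726 × 1.5363 = 3.02148.
CI: 6.5676 ± 3.02148 → (3.546, 9.589).
With 95% confidence, each one-unit increase in living area is associated with a change of between 3.546 and 9.589 $1000s in house sale price.

(3.546, 9.589)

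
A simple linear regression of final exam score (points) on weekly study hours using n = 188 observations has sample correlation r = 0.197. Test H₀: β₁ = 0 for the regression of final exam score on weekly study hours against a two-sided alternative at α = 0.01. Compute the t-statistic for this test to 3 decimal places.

t = r·√(n − 2)/√(1 − r²) = 0.197·√186/√0.961191 = 2.740.
df = n − 2 = 186.
Two-sided p ≈ 0.0067, which is < 0.01, so reject H₀.
There is evidence of a linear association between weekly study hours and final exam score.

t = 2.740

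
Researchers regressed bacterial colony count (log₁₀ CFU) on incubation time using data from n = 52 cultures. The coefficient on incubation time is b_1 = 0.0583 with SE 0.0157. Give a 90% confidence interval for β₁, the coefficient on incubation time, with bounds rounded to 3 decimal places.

df = n − 2 = 52 − 2 = 50.
t* = t_{0.05, 50} = 1.675905.
Margin = t* × SE = 1.675905 × 0.0157 = 0.02631.
CI: 0.0583 ± 0.02631 → (0.032, 0.085).
With 90% confidence, each one-unit increase in incubation time is associated with a change of between 0.032 and 0.085 log₁₀ CFU in bacterial colony count.

(0.032, 0.085)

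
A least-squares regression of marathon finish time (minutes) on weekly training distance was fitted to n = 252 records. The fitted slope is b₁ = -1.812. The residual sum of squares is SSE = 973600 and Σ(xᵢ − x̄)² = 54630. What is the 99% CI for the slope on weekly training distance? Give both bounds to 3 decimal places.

MSE = SSE/(n − 2) = 973600/250 = 3894.4.
SE(b₁) = √(MSE/Sₓₓ) = √(3894.4/54630) = 0.266996.
df = n − 2 = 250.
t* = t_{0.005, 250} = 2.595638.
Margin = t* × SE = 2.595638 × 0.266996 = 0.69302.
CI: -1.812 ± 0.69302 → (-2.505, -1.119).
With 99% confidence, each one-unit increase in weekly training distance is associated with a change of between -2.505 and -1.119 minutes in marathon finish time.

(-2.505, -1.119)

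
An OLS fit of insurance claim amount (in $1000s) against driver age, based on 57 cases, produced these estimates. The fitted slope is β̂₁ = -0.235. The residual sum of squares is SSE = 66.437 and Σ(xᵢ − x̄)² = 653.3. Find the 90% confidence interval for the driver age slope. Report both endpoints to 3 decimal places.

MSE = SSE/(n − 2) = 66.437/55 = 1.20795.
SE(β̂₁) = √(MSE/Sₓₓ) = √(1.20795/653.3) = 0.0429999.
df = n − 2 = 55.
t* = t_{0.05, 55} = 1.673034.
Margin = t* × SE = 1.673034 × 0.0429999 = 0.07194.
CI: -0.235 ± 0.07194 → (-0.307, -0.163).
With 90% confidence, each one-unit increase in driver age is associated with a change of between -0.307 and -0.163 $1000s in insurance claim amount.

(-0.307, -0.163)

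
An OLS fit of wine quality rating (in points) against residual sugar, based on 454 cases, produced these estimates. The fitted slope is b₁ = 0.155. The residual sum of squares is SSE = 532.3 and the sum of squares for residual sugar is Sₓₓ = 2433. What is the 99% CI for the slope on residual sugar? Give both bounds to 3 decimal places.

(0.098, 0.212)

MSE = SSE/(n − 2) = 532.3/452 = 1.17765.
SE(b₁) = √(MSE/Sₓₓ) = √(1.17765/2433) = 0.0220008.
df = n − 2 = 452.
t* = t_{0.005, 452} = 2.58675.
Margin = t* × SE = 2.58675 × 0.0220008 = 0.05691.
CI: 0.155 ± 0.05691 → (0.098, 0.212).
With 99% confidence, each one-unit increase in residual sugar is associated with a change of between 0.098 and 0.212 points in wine quality rating.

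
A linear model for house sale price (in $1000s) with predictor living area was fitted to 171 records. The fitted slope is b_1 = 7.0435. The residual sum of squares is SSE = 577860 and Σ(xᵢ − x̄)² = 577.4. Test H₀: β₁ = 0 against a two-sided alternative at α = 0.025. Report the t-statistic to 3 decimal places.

MSE = SSE/(n − 2) = 577860/169 = 3419.29.
SE(b_1) = √(MSE/Sₓₓ) = √(3419.29/577.4) = 2.43349.
t = 7.0435 / 2.43349 = 2.894.
df = n − 2 = 169.
Two-sided p ≈ 0.0043, which is < 0.025, so reject H₀.
There is evidence that living area is associated with house sale price.

t = 2.894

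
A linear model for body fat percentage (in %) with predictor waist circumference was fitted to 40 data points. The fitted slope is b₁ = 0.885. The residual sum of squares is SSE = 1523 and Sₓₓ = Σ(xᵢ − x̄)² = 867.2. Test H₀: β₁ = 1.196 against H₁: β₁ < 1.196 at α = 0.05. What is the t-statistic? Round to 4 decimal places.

MSE = SSE/(n − 2) = 1523/38 = 40.0789.
SE(b₁) = √(MSE/Sₓₓ) = √(40.0789/867.2) = 0.21498.
t = (0.885 − 1.196) / 0.21498 = -1.4466.
df = n − 2 = 38.
One-sided p ≈ 0.0781, which is ≥ 0.05, so fail to reject H₀.
The data do not give significant evidence that the true slope on waist circumference is below 1.196 % per unit.

t = -1.4466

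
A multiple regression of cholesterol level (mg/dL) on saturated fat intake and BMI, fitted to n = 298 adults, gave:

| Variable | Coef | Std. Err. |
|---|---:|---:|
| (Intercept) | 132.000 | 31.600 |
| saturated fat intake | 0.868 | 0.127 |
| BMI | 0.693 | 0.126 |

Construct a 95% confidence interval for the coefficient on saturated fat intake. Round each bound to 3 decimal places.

(0.618, 1.118)

Read off: b = 0.868, SE = 0.127 for saturated fat intake.
df = n − k − 1 = 298 − 2 − 1 = 295.
t* = t_{0.025, 295} = 1.968038.
Margin = t* × SE = 1.968038 × 0.127 = 0.24994.
CI: 0.868 ± 0.24994 → (0.618, 1.118).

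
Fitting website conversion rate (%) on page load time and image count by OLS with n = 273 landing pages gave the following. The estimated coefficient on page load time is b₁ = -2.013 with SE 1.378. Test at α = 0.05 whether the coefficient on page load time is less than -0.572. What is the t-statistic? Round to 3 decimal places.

t = -1.046

H₀: β₁ = -0.572 vs H₁: β₁ < -0.572.
t = (b₁ − β₁⁰)/SE = (-2.013 − (-0.572)) / 1.378 = -1.046.
df = n − k − 1 = 273 − 2 − 1 = 270.
One-sided p ≈ 0.1483, which is ≥ 0.05, so fail to reject H₀.
The data do not give significant evidence that the true slope on page load time is below -0.572 % per unit, holding the other predictors fixed.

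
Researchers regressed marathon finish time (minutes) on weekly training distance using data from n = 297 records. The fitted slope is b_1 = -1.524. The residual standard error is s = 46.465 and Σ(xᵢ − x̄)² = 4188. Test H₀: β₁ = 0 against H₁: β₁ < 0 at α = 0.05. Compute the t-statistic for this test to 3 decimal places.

SE(b_1) = s/√Sₓₓ = 46.465/√4188 = 0.717997.
t = -1.524 / 0.717997 = -2.123.
df = n − 2 = 295.
One-sided p ≈ 0.0173, which is < 0.05, so reject H₀.
There is evidence that the true slope on weekly training distance is negative.

t = -2.123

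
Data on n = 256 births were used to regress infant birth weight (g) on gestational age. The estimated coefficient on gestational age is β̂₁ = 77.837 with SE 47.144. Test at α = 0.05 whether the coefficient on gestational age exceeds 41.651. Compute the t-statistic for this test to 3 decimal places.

H₀: β₁ = 41.651 vs H₁: β₁ > 41.651.
t = (β̂₁ − β₁⁰)/SE = (77.837 − 41.651) / 47.144 = 0.768.
df = n − 2 = 256 − 2 = 254.
One-sided p ≈ 0.2217, which is ≥ 0.05, so fail to reject H₀.
The data do not give significant evidence that the true slope on gestational age exceeds 41.651 g per unit.

t = 0.768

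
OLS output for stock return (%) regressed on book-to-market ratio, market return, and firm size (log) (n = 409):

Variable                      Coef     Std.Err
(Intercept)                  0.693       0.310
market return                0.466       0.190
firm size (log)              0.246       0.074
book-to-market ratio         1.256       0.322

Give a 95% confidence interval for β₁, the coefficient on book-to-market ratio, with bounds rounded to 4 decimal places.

Read off: b = 1.256, SE = 0.322 for book-to-market ratio.
df = n − k − 1 = 409 − 3 − 1 = 405.
t* = t_{0.025, 405} = 1.965839.
Margin = t* × SE = 1.965839 × 0.322 = 0.633000.
CI: 1.256 ± 0.633000 → (0.6230, 1.8890).

(0.6230, 1.8890)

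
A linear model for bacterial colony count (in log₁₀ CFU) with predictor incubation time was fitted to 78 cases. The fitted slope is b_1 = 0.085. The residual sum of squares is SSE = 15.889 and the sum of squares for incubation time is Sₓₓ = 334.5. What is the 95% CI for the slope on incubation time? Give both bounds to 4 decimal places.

(0.0352, 0.1348)

MSE = SSE/(n − 2) = 15.889/76 = 0.209066.
SE(b_1) = √(MSE/Sₓₓ) = √(0.209066/334.5) = 0.0250002.
df = n − 2 = 76.
t* = t_{0.025, 76} = 1.991673.
Margin = t* × SE = 1.991673 × 0.0250002 = 0.049792.
CI: 0.085 ± 0.049792 → (0.0352, 0.1348).
With 95% confidence, each one-unit increase in incubation time is associated with a change of between 0.0352 and 0.1348 log₁₀ CFU in bacterial colony count.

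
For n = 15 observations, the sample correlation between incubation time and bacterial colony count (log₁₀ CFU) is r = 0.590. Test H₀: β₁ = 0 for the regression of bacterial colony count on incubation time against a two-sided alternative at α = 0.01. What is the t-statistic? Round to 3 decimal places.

t = 2.635

t = r·√(n − 2)/√(1 − r²) = 0.590·√13/√0.6519 = 2.635.
df = n − 2 = 13.
Two-sided p ≈ 0.0206, which is ≥ 0.01, so fail to reject H₀.
The data do not give significant evidence of a linear association between incubation time and bacterial colony count.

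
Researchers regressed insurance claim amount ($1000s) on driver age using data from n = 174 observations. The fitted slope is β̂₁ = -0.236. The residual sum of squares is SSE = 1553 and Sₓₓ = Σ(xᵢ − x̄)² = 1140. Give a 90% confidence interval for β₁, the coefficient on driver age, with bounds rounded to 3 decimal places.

MSE = SSE/(n − 2) = 1553/172 = 9.02907.
SE(β̂₁) = √(MSE/Sₓₓ) = √(9.02907/1140) = 0.0889957.
df = n − 2 = 172.
t* = t_{0.05, 172} = 1.653761.
Margin = t* × SE = 1.653761 × 0.0889957 = 0.14718.
CI: -0.236 ± 0.14718 → (-0.383, -0.089).
With 90% confidence, each one-unit increase in driver age is associated with a change of between -0.383 and -0.089 $1000s in insurance claim amount.

(-0.383, -0.089)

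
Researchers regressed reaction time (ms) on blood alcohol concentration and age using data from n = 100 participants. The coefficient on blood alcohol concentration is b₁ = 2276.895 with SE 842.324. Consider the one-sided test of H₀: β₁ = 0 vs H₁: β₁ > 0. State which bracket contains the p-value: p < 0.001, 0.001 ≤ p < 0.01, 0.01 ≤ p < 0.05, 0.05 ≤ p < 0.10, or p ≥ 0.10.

0.001 ≤ p < 0.01

t = 2276.895 / 842.324 = 2.703.
df = n − k − 1 = 100 − 2 − 1 = 97.
One-sided p = P(T_{97} > t) ≈ 0.0041.
So 0.001 ≤ p < 0.01.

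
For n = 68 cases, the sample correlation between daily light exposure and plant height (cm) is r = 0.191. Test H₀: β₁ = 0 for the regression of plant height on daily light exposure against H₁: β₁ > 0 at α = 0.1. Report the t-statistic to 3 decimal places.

t = r·√(n − 2)/√(1 − r²) = 0.191·√66/√0.963519 = 1.581.
df = n − 2 = 66.
One-sided p ≈ 0.0594, which is < 0.1, so reject H₀.
There is evidence of a linear association between daily light exposure and plant height.

t = 1.581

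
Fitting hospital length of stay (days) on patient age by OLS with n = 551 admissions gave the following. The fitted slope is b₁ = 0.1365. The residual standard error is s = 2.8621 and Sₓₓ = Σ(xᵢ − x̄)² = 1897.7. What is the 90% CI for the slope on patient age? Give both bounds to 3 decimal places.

(0.028, 0.245)

SE(b₁) = s/√Sₓₓ = 2.8621/√1897.7 = 0.0657009.
df = n − 2 = 549.
t* = t_{0.05, 549} = 1.647634.
Margin = t* × SE = 1.647634 × 0.0657009 = 0.10825.
CI: 0.1365 ± 0.10825 → (0.028, 0.245).
With 90% confidence, each one-unit increase in patient age is associated with a change of between 0.028 and 0.245 days in hospital length of stay.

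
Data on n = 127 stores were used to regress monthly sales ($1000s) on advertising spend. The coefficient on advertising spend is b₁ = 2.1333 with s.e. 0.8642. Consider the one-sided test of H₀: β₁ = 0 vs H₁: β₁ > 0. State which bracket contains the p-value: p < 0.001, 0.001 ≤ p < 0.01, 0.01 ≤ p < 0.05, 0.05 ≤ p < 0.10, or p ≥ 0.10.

0.001 ≤ p < 0.01

t = 2.1333 / 0.8642 = 2.469.
df = n − 2 = 127 − 2 = 125.
One-sided p = P(T_{125} > t) ≈ 0.0075.
So 0.001 ≤ p < 0.01.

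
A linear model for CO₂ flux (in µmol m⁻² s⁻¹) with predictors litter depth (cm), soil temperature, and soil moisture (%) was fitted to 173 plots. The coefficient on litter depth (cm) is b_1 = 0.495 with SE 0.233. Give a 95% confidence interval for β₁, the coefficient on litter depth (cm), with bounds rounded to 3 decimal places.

(0.035, 0.955)

df = n − k − 1 = 173 − 3 − 1 = 169.
t* = t_{0.025, 169} = 1.9741.
Margin = t* × SE = 1.9741 × 0.233 = 0.45997.
CI: 0.495 ± 0.45997 → (0.035, 0.955).
With 95% confidence, each one-unit increase in litter depth (cm) is associated with a change of between 0.035 and 0.955 µmol m⁻² s⁻¹ in CO₂ flux, holding the other predictors fixed.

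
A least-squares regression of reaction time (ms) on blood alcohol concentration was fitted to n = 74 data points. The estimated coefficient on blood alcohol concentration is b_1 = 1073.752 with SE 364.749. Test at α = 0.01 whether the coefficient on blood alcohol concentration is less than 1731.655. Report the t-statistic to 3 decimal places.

H₀: β₁ = 1731.655 vs H₁: β₁ < 1731.655.
t = (b_1 − β₁⁰)/SE = (1073.752 − 1731.655) / 364.749 = -1.804.
df = n − 2 = 74 − 2 = 72.
One-sided p ≈ 0.0377, which is ≥ 0.01, so fail to reject H₀.
The data do not give significant evidence that the true slope on blood alcohol concentration is below 1731.655 ms per unit.

t = -1.804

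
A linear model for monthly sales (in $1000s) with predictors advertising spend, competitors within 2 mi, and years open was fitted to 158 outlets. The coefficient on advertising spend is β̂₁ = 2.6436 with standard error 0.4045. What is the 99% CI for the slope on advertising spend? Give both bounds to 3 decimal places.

df = n − k − 1 = 158 − 3 − 1 = 154.
t* = t_{0.005, 154} = 2.608131.
Margin = t* × SE = 2.608131 × 0.4045 = 1.05499.
CI: 2.6436 ± 1.05499 → (1.589, 3.699).
With 99% confidence, each one-unit increase in advertising spend is associated with a change of between 1.589 and 3.699 $1000s in monthly sales, holding the other predictors fixed.

(1.589, 3.699)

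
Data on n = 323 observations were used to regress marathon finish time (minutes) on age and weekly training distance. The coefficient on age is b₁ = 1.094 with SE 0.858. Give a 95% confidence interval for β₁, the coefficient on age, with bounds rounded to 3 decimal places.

df = n − k − 1 = 323 − 2 − 1 = 320.
t* = t_{0.025, 320} = 1.967405.
Margin = t* × SE = 1.967405 × 0.858 = 1.68803.
CI: 1.094 ± 1.68803 → (-0.594, 2.782).
With 95% confidence, each one-unit increase in age is associated with a change of between -0.594 and 2.782 minutes in marathon finish time, holding the other predictors fixed.

(-0.594, 2.782)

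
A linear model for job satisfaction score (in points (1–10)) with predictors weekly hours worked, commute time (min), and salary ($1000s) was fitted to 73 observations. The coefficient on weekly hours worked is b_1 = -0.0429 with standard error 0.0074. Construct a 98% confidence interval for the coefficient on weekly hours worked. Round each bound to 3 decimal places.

(-0.061, -0.025)

df = n − k − 1 = 73 − 3 − 1 = 69.
t* = t_{0.01, 69} = 2.381615.
Margin = t* × SE = 2.381615 × 0.0074 = 0.01762.
CI: -0.0429 ± 0.01762 → (-0.061, -0.025).
With 98% confidence, each one-unit increase in weekly hours worked is associated with a change of between -0.061 and -0.025 points (1–10) in job satisfaction score, holding the other predictors fixed.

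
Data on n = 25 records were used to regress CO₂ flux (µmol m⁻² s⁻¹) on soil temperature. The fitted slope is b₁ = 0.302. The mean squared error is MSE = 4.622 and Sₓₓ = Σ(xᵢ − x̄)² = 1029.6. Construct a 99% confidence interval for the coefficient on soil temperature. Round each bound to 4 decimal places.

(0.1139, 0.4901)

SE(b₁) = √(MSE/Sₓₓ) = √(4.622/1029.6) = 0.0670009.
df = n − 2 = 23.
t* = t_{0.005, 23} = 2.807336.
Margin = t* × SE = 2.807336 × 0.0670009 = 0.188094.
CI: 0.302 ± 0.188094 → (0.1139, 0.4901).
With 99% confidence, each one-unit increase in soil temperature is associated with a change of between 0.1139 and 0.4901 µmol m⁻² s⁻¹ in CO₂ flux.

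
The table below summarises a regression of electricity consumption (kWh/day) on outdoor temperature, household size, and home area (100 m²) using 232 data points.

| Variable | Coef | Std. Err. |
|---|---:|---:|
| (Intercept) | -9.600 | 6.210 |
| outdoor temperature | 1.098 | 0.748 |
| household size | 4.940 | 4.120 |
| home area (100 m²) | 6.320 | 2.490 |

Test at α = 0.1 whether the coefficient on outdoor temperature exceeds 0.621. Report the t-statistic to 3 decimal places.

Read off: b = 1.098, SE = 0.748 for outdoor temperature.
H₀: β₁ = 0.621 vs H₁: β₁ > 0.621.
t = (1.098 − 0.621) / 0.748 = 0.638.
df = n − k − 1 = 232 − 3 − 1 = 228.
One-sided p ≈ 0.2622, which is ≥ 0.1, so fail to reject H₀.
The data do not give significant evidence that the true slope on outdoor temperature exceeds 0.621 kWh/day per unit, holding the other predictors fixed.

t = 0.638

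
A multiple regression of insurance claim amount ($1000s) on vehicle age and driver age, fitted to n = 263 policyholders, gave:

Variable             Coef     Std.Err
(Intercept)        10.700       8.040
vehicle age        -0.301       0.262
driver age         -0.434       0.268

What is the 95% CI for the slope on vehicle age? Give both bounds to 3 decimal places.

Read off: b = -0.301, SE = 0.262 for vehicle age.
df = n − k − 1 = 263 − 2 − 1 = 260.
t* = t_{0.025, 260} = 1.96913.
Margin = t* × SE = 1.96913 × 0.262 = 0.51591.
CI: -0.301 ± 0.51591 → (-0.817, 0.215).

(-0.817, 0.215)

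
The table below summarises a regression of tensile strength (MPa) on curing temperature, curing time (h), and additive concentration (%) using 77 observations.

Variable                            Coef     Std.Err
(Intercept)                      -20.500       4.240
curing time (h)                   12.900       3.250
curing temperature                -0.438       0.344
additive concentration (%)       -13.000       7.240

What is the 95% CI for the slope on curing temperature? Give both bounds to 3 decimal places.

(-1.124, 0.248)

Read off: b = -0.438, SE = 0.344 for curing temperature.
df = n − k − 1 = 77 − 3 − 1 = 73.
t* = t_{0.025, 73} = 1.992997.
Margin = t* × SE = 1.992997 × 0.344 = 0.68559.
CI: -0.438 ± 0.68559 → (-1.124, 0.248).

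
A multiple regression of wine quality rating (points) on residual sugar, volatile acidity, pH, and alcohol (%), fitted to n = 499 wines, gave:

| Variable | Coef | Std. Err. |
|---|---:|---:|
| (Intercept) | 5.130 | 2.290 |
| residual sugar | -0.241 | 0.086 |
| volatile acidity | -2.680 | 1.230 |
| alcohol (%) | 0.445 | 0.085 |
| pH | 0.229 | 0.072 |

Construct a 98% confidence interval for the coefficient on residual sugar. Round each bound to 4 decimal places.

(-0.4417, -0.0403)

Read off: b = -0.241, SE = 0.086 for residual sugar.
df = n − k − 1 = 499 − 4 − 1 = 494.
t* = t_{0.01, 494} = 2.33392.
Margin = t* × SE = 2.33392 × 0.086 = 0.200717.
CI: -0.241 ± 0.200717 → (-0.4417, -0.0403).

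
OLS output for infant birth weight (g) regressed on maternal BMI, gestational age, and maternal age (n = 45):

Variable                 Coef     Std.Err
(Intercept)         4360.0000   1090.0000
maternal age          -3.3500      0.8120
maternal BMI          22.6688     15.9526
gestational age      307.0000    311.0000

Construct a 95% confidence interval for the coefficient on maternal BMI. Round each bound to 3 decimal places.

Read off: b = 22.6688, SE = 15.9526 for maternal BMI.
df = n − k − 1 = 45 − 3 − 1 = 41.
t* = t_{0.025, 41} = 2.019541.
Margin = t* × SE = 2.019541 × 15.9526 = 32.21693.
CI: 22.6688 ± 32.21693 → (-9.548, 54.886).

(-9.548, 54.886)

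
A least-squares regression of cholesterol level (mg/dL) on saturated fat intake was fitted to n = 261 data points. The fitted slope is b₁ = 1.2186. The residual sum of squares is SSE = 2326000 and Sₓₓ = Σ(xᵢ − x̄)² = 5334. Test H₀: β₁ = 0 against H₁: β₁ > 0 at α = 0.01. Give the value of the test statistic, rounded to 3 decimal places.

t = 0.939

MSE = SSE/(n − 2) = 2326000/259 = 8980.69.
SE(b₁) = √(MSE/Sₓₓ) = √(8980.69/5334) = 1.29756.
t = 1.2186 / 1.29756 = 0.939.
df = n − 2 = 259.
One-sided p ≈ 0.1743, which is ≥ 0.01, so fail to reject H₀.
The data do not give significant evidence that the true slope on saturated fat intake is positive.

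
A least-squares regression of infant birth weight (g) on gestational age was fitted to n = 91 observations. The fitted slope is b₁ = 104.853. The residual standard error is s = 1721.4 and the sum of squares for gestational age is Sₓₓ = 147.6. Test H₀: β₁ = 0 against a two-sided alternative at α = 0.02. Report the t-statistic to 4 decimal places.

t = 0.7400

SE(b₁) = s/√Sₓₓ = 1721.4/√147.6 = 141.69.
t = 104.853 / 141.69 = 0.7400.
df = n − 2 = 89.
Two-sided p ≈ 0.4612, which is ≥ 0.02, so fail to reject H₀.
The data do not give significant evidence of an association between gestational age and infant birth weight.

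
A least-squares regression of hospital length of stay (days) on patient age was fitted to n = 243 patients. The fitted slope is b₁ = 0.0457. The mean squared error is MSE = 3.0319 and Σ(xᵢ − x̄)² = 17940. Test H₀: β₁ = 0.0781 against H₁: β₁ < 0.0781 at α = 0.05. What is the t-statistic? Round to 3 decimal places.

t = -2.492

SE(b₁) = √(MSE/Sₓₓ) = √(3.0319/17940) = 0.0130001.
t = (0.0457 − 0.0781) / 0.0130001 = -2.492.
df = n − 2 = 241.
One-sided p ≈ 0.0067, which is < 0.05, so reject H₀.
There is evidence that the true slope on patient age is below 0.0781 days per unit.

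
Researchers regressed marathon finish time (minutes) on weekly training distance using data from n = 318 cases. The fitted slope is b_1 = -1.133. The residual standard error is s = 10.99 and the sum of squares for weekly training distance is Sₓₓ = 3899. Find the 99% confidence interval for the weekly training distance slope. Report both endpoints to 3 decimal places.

SE(b_1) = s/√Sₓₓ = 10.99/√3899 = 0.176003.
df = n − 2 = 316.
t* = t_{0.005, 316} = 2.591477.
Margin = t* × SE = 2.591477 × 0.176003 = 0.45611.
CI: -1.133 ± 0.45611 → (-1.589, -0.677).
With 99% confidence, each one-unit increase in weekly training distance is associated with a change of between -1.589 and -0.677 minutes in marathon finish time.

(-1.589, -0.677)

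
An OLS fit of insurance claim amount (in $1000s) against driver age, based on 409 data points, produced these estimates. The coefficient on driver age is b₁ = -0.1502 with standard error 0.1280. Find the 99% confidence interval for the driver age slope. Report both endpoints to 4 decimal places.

df = n − 2 = 409 − 2 = 407.
t* = t_{0.005, 407} = 2.587963.
Margin = t* × SE = 2.587963 × 0.1280 = 0.331259.
CI: -0.1502 ± 0.331259 → (-0.4815, 0.1811).
With 99% confidence, each one-unit increase in driver age is associated with a change of between -0.4815 and 0.1811 $1000s in insurance claim amount.

(-0.4815, 0.1811)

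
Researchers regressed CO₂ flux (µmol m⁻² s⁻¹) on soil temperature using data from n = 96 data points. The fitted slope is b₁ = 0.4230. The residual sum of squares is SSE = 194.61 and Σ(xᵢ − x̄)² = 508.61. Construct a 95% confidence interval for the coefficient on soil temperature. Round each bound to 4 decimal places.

(0.2963, 0.5497)

MSE = SSE/(n − 2) = 194.61/94 = 2.07032.
SE(b₁) = √(MSE/Sₓₓ) = √(2.07032/508.61) = 0.0638008.
df = n − 2 = 94.
t* = t_{0.025, 94} = 1.985523.
Margin = t* × SE = 1.985523 × 0.0638008 = 0.126678.
CI: 0.4230 ± 0.126678 → (0.2963, 0.5497).
With 95% confidence, each one-unit increase in soil temperature is associated with a change of between 0.2963 and 0.5497 µmol m⁻² s⁻¹ in CO₂ flux.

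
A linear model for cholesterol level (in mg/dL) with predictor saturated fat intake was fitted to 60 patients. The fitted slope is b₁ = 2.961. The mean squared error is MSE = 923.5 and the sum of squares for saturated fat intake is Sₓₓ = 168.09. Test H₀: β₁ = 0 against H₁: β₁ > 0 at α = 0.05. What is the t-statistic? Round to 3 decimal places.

t = 1.263

SE(b₁) = √(MSE/Sₓₓ) = √(923.5/168.09) = 2.34395.
t = 2.961 / 2.34395 = 1.263.
df = n − 2 = 58.
One-sided p ≈ 0.1058, which is ≥ 0.05, so fail to reject H₀.
The data do not give significant evidence that the true slope on saturated fat intake is positive.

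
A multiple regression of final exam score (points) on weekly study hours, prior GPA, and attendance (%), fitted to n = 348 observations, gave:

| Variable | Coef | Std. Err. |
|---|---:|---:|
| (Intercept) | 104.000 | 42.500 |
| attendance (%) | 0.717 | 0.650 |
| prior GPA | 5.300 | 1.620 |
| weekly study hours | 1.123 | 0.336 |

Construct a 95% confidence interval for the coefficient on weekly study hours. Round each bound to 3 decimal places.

Read off: b = 1.123, SE = 0.336 for weekly study hours.
df = n − k − 1 = 348 − 3 − 1 = 344.
t* = t_{0.025, 344} = 1.966884.
Margin = t* × SE = 1.966884 × 0.336 = 0.66087.
CI: 1.123 ± 0.66087 → (0.462, 1.784).

(0.462, 1.784)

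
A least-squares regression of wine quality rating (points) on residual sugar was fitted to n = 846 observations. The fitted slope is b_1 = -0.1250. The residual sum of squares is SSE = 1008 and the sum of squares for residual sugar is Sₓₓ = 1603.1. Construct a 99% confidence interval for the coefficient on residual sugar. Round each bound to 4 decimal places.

MSE = SSE/(n − 2) = 1008/844 = 1.19431.
SE(b_1) = √(MSE/Sₓₓ) = √(1.19431/1603.1) = 0.0272947.
df = n − 2 = 844.
t* = t_{0.005, 844} = 2.581667.
Margin = t* × SE = 2.581667 × 0.0272947 = 0.070466.
CI: -0.1250 ± 0.070466 → (-0.1955, -0.0545).
With 99% confidence, each one-unit increase in residual sugar is associated with a change of between -0.1955 and -0.0545 points in wine quality rating.

(-0.1955, -0.0545)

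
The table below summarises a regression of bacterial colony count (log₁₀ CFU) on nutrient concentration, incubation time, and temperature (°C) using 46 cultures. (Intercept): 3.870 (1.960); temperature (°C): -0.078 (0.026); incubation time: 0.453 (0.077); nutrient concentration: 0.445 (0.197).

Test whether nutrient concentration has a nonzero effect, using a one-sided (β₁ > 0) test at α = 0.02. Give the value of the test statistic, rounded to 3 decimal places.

t = 2.259

Read off: b = 0.445, SE = 0.197 for nutrient concentration.
H₀: β₁ = 0 vs H₁: β₁ > 0.
t = 0.445 / 0.197 = 2.259.
df = n − k − 1 = 46 − 3 − 1 = 42.
One-sided p ≈ 0.0146, which is < 0.02, so reject H₀.
There is evidence that the true slope on nutrient concentration is positive, holding the other predictors fixed.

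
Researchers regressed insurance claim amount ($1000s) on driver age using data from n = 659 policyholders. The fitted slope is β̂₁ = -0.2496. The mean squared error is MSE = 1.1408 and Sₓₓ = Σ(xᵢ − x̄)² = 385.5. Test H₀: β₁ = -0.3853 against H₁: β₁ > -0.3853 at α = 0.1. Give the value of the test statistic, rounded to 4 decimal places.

t = 2.4945

SE(β̂₁) = √(MSE/Sₓₓ) = √(1.1408/385.5) = 0.0543992.
t = (-0.2496 − (-0.3853)) / 0.0543992 = 2.4945.
df = n − 2 = 657.
One-sided p ≈ 0.0064, which is < 0.1, so reject H₀.
There is evidence that the true slope on driver age exceeds -0.3853 $1000s per unit.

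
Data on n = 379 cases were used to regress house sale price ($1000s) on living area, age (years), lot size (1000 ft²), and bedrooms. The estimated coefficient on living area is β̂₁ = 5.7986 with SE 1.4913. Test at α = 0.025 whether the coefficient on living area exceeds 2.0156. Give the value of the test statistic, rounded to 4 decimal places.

H₀: β₁ = 2.0156 vs H₁: β₁ > 2.0156.
t = (β̂₁ − β₁⁰)/SE = (5.7986 − 2.0156) / 1.4913 = 2.5367.
df = n − k − 1 = 379 − 4 − 1 = 374.
One-sided p ≈ 0.0058, which is < 0.025, so reject H₀.
There is evidence that the true slope on living area exceeds 2.0156 $1000s per unit, holding the other predictors fixed.

t = 2.5367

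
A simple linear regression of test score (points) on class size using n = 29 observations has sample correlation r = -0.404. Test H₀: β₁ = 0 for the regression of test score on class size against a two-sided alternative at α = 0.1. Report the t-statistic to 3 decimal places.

t = r·√(n − 2)/√(1 − r²) = -0.404·√27/√0.836784 = -2.295.
df = n − 2 = 27.
Two-sided p ≈ 0.0297, which is < 0.1, so reject H₀.
There is evidence of a linear association between class size and test score.

t = -2.295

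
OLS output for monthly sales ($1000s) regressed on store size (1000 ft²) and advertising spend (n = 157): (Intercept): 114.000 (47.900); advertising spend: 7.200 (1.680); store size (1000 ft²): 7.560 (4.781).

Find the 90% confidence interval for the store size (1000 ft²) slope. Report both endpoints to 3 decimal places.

Read off: b = 7.560, SE = 4.781 for store size (1000 ft²).
df = n − k − 1 = 157 − 2 − 1 = 154.
t* = t_{0.05, 154} = 1.654808.
Margin = t* × SE = 1.654808 × 4.781 = 7.91164.
CI: 7.560 ± 7.91164 → (-0.352, 15.472).

(-0.352, 15.472)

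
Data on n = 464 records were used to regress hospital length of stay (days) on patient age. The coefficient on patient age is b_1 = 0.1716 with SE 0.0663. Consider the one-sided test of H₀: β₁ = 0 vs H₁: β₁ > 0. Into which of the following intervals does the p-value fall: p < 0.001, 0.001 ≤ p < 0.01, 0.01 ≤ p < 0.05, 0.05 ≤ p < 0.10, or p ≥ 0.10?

0.001 ≤ p < 0.01

t = 0.1716 / 0.0663 = 2.588.
df = n − 2 = 464 − 2 = 462.
One-sided p = P(T_{462} > t) ≈ 0.0050.
So 0.001 ≤ p < 0.01.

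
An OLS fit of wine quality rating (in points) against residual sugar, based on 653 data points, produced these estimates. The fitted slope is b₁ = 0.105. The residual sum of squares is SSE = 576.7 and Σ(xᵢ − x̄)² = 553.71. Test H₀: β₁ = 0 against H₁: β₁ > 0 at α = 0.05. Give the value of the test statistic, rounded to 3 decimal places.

MSE = SSE/(n − 2) = 576.7/651 = 0.885868.
SE(b₁) = √(MSE/Sₓₓ) = √(0.885868/553.71) = 0.0399985.
t = 0.105 / 0.0399985 = 2.625.
df = n − 2 = 651.
One-sided p ≈ 0.0044, which is < 0.05, so reject H₀.
There is evidence that the true slope on residual sugar is positive.

t = 2.625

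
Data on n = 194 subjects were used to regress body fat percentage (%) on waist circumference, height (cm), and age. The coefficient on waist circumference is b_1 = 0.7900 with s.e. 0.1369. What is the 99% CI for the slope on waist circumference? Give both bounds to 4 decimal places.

(0.4338, 1.1462)

df = n − k − 1 = 194 − 3 − 1 = 190.
t* = t_{0.005, 190} = 2.601952.
Margin = t* × SE = 2.601952 × 0.1369 = 0.356207.
CI: 0.7900 ± 0.356207 → (0.4338, 1.1462).
With 99% confidence, each one-unit increase in waist circumference is associated with a change of between 0.4338 and 1.1462 % in body fat percentage, holding the other predictors fixed.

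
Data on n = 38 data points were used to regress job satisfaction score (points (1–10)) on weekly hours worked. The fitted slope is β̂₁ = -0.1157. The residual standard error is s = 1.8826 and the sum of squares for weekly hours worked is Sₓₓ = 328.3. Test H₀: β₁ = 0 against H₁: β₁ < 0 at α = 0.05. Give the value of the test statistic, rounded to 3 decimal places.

SE(β̂₁) = s/√Sₓₓ = 1.8826/√328.3 = 0.103902.
t = -0.1157 / 0.103902 = -1.114.
df = n − 2 = 36.
One-sided p ≈ 0.1364, which is ≥ 0.05, so fail to reject H₀.
The data do not give significant evidence that the true slope on weekly hours worked is negative.

t = -1.114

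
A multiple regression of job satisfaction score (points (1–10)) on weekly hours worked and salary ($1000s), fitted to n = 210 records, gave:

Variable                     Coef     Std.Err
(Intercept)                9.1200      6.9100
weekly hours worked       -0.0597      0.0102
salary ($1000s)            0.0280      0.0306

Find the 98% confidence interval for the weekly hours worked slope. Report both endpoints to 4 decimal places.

Read off: b = -0.0597, SE = 0.0102 for weekly hours worked.
df = n − k − 1 = 210 − 2 − 1 = 207.
t* = t_{0.01, 207} = 2.344497.
Margin = t* × SE = 2.344497 × 0.0102 = 0.023914.
CI: -0.0597 ± 0.023914 → (-0.0836, -0.0358).

(-0.0836, -0.0358)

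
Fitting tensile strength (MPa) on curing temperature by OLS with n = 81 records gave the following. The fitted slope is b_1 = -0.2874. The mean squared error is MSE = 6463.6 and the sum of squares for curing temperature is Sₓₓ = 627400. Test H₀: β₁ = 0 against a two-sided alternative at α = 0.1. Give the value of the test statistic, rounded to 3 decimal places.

SE(b_1) = √(MSE/Sₓₓ) = √(6463.6/627400) = 0.1015.
t = -0.2874 / 0.1015 = -2.832.
df = n − 2 = 79.
Two-sided p ≈ 0.0059, which is < 0.1, so reject H₀.
There is evidence that curing temperature is associated with tensile strength.

t = -2.832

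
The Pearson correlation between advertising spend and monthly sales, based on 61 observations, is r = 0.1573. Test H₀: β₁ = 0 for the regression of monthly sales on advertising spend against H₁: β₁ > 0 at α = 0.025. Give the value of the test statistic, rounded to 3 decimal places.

t = 1.223

t = r·√(n − 2)/√(1 − r²) = 0.1573·√59/√0.975257 = 1.223.
df = n − 2 = 59.
One-sided p ≈ 0.1130, which is ≥ 0.025, so fail to reject H₀.
The data do not give significant evidence of a linear association between advertising spend and monthly sales.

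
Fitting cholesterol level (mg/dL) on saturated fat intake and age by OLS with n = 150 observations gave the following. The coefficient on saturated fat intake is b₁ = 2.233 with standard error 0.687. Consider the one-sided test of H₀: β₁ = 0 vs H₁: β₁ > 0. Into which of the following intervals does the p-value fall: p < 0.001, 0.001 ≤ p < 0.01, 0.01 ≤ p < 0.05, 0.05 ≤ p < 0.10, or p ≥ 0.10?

p < 0.001

t = 2.233 / 0.687 = 3.250.
df = n − k − 1 = 150 − 2 − 1 = 147.
One-sided p = P(T_{147} > t) ≈ 0.0007.
So p < 0.001.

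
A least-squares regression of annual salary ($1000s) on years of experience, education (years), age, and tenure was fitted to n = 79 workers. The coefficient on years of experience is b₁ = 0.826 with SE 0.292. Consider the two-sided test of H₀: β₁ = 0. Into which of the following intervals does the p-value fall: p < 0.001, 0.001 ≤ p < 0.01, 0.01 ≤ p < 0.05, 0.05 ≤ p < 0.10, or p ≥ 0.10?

0.001 ≤ p < 0.01

t = 0.826 / 0.292 = 2.829.
df = n − k − 1 = 79 − 4 − 1 = 74.
Two-sided p = 2·P(T_{74} > |t|) ≈ 0.0060.
So 0.001 ≤ p < 0.01.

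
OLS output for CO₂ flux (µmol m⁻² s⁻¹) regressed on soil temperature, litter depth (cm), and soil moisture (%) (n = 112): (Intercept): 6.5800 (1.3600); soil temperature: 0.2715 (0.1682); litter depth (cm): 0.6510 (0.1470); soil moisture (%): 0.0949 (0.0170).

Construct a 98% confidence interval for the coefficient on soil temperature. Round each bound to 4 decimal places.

Read off: b = 0.2715, SE = 0.1682 for soil temperature.
df = n − k − 1 = 112 − 3 − 1 = 108.
t* = t_{0.01, 108} = 2.361372.
Margin = t* × SE = 2.361372 × 0.1682 = 0.397183.
CI: 0.2715 ± 0.397183 → (-0.1257, 0.6687).

(-0.1257, 0.6687)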